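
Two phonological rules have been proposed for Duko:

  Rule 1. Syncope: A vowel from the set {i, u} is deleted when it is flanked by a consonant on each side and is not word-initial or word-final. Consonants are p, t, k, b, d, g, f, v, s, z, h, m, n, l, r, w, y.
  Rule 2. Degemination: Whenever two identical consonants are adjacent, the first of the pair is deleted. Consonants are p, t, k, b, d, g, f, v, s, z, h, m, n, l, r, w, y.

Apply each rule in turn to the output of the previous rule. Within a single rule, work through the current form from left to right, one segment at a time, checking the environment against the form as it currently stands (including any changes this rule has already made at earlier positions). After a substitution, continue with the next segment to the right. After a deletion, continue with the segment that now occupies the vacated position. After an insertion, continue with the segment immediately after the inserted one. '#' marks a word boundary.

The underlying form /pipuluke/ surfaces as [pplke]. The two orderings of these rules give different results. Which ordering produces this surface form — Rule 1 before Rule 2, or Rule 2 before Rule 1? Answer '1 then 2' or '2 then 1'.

2 then 1

Order 1 then 2:
  1 Syncope: [pipuluke] → [pplke]
  2 Degemination: [pplke] → [plke]
  result: [plke]
Order 2 then 1:
  2 Degemination: no change — [pipuluke]
  1 Syncope: [pipuluke] → [pplke]
  result: [pplke]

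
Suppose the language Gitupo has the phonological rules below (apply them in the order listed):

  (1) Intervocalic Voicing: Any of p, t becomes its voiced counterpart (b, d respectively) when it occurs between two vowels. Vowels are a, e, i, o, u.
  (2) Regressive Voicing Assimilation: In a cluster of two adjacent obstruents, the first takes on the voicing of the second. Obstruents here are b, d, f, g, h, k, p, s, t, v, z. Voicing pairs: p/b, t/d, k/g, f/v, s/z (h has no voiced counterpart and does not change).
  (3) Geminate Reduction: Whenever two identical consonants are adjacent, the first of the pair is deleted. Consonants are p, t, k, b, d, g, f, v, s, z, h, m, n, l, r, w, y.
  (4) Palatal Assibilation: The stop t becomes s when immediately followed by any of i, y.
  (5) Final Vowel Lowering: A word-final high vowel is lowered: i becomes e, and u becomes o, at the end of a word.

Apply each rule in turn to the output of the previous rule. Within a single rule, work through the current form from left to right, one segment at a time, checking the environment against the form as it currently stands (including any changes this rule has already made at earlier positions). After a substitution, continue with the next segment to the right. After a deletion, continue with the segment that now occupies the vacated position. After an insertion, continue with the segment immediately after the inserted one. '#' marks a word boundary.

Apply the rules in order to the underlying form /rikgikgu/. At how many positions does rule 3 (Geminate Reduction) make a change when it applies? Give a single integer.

2

(1) Intervocalic Voicing: no change — [rikgikgu]
(2) Regressive Voicing Assimilation: [rikgikgu] → [riggiggu]
(3) Geminate Reduction: [riggiggu] → [rigigu]
(4) Palatal Assibilation: no change — [rigigu]
(5) Final Vowel Lowering: [rigigu] → [rigigo]
Rule 3 changed 2 position(s).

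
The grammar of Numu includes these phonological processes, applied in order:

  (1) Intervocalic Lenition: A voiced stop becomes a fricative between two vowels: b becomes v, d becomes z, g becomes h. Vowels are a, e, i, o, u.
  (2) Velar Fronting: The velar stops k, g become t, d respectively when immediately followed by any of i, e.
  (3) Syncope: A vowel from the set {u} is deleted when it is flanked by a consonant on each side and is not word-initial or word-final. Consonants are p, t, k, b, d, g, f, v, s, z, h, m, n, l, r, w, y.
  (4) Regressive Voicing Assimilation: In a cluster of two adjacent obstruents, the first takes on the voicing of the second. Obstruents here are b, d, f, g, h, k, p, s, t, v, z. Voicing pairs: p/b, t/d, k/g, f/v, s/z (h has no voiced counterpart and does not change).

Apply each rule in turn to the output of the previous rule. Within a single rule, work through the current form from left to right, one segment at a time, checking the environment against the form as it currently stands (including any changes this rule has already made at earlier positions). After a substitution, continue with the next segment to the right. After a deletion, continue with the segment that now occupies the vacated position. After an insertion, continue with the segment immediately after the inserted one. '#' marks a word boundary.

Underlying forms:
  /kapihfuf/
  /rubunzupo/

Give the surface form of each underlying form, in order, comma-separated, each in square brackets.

/kapihfuf/:
  (1) Intervocalic Lenition: no change — [kapihfuf]
  (2) Velar Fronting: no change — [kapihfuf]
  (3) Syncope: [kapihfuf] → [kapihff]
  (4) Regressive Voicing Assimilation: no change — [kapihff]
/rubunzupo/:
  (1) Intervocalic Lenition: [rubunzupo] → [ruvunzupo]
  (2) Velar Fronting: no change — [ruvunzupo]
  (3) Syncope: [ruvunzupo] → [rvnzpo]
  (4) Regressive Voicing Assimilation: [rvnzpo] → [rvnspo]

[kapihff], [rvnspo]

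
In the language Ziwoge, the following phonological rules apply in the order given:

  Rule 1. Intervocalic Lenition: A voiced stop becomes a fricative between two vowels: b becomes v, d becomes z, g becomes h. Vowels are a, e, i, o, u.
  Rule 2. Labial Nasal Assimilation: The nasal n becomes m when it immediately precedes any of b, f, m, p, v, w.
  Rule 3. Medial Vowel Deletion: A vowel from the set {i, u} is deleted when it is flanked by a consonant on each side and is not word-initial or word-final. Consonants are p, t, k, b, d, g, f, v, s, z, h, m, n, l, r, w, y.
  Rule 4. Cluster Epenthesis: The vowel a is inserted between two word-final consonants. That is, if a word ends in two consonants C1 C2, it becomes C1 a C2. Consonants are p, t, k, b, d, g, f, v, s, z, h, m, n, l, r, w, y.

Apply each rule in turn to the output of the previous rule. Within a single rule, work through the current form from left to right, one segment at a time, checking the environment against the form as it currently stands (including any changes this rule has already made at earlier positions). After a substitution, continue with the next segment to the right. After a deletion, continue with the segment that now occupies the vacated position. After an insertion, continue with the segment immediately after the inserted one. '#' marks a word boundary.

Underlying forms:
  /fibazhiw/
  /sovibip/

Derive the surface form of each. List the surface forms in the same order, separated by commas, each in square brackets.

/fibazhiw/:
  Rule 1 Intervocalic Lenition: [fibazhiw] → [fivazhiw]
  Rule 2 Labial Nasal Assimilation: no change — [fivazhiw]
  Rule 3 Medial Vowel Deletion: [fivazhiw] → [fvazhw]
  Rule 4 Cluster Epenthesis: [fvazhw] → [fvazhaw]
/sovibip/:
  Rule 1 Intervocalic Lenition: [sovibip] → [sovivip]
  Rule 2 Labial Nasal Assimilation: no change — [sovivip]
  Rule 3 Medial Vowel Deletion: [sovivip] → [sovvp]
  Rule 4 Cluster Epenthesis: [sovvp] → [sovvap]

[fvazhaw], [sovvap]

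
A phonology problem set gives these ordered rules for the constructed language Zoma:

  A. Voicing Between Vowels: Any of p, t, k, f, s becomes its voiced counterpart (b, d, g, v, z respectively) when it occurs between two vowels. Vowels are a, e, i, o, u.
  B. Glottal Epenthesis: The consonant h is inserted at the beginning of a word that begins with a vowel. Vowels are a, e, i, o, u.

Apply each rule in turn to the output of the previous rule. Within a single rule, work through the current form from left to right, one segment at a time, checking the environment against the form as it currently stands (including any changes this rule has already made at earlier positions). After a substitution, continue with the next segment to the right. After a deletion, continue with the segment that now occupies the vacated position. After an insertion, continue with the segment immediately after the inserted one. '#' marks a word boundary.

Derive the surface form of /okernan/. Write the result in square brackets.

A Voicing Between Vowels: [okernan] → [ogernan]
B Glottal Epenthesis: [ogernan] → [hogernan]

[hogernan]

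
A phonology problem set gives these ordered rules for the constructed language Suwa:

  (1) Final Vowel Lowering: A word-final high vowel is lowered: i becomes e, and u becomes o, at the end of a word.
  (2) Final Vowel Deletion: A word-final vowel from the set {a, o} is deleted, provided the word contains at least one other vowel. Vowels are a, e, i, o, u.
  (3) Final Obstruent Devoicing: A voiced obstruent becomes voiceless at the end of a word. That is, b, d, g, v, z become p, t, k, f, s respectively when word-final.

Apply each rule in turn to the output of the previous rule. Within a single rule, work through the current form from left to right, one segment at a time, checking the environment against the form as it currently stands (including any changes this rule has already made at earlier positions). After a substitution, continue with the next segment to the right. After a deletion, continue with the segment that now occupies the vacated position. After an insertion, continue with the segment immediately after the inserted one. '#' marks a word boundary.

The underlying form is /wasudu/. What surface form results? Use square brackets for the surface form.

(1) Final Vowel Lowering: [wasudu] → [wasudo]
(2) Final Vowel Deletion: [wasudo] → [wasud]
(3) Final Obstruent Devoicing: [wasud] → [wasut]

[wasut]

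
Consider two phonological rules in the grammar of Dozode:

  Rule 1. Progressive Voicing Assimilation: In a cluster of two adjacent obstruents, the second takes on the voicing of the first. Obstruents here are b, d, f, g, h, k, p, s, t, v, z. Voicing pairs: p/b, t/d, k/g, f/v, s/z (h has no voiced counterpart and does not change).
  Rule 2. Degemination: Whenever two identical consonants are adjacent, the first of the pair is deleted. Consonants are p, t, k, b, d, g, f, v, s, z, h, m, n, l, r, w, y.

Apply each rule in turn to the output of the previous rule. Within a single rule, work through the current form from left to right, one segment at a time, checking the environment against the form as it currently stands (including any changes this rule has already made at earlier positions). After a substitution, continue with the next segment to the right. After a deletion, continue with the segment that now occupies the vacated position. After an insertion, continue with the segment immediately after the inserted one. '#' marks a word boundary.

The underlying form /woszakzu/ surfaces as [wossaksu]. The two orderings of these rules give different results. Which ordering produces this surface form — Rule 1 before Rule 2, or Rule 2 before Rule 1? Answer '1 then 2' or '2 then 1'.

Order 1 then 2:
  1 Progressive Voicing Assimilation: [woszakzu] → [wossaksu]
  2 Degemination: [wossaksu] → [wosaksu]
  result: [wosaksu]
Order 2 then 1:
  2 Degemination: no change — [woszakzu]
  1 Progressive Voicing Assimilation: [woszakzu] → [wossaksu]
  result: [wossaksu]

2 then 1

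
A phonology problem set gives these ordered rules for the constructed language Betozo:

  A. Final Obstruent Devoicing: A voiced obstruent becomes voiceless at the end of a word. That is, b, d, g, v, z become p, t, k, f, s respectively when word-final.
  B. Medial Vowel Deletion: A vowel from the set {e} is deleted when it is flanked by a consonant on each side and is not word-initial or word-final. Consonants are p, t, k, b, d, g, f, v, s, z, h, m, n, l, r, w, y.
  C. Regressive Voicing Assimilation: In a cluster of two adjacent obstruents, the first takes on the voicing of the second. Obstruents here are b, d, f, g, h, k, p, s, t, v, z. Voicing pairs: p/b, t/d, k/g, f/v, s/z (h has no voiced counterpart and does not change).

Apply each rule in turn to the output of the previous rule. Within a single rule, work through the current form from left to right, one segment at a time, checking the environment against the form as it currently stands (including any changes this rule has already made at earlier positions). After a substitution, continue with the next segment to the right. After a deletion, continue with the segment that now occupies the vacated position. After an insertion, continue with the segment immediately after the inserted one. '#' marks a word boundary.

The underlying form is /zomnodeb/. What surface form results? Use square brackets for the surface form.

A Final Obstruent Devoicing: [zomnodeb] → [zomnodep]
B Medial Vowel Deletion: [zomnodep] → [zomnodp]
C Regressive Voicing Assimilation: [zomnodp] → [zomnotp]

[zomnotp]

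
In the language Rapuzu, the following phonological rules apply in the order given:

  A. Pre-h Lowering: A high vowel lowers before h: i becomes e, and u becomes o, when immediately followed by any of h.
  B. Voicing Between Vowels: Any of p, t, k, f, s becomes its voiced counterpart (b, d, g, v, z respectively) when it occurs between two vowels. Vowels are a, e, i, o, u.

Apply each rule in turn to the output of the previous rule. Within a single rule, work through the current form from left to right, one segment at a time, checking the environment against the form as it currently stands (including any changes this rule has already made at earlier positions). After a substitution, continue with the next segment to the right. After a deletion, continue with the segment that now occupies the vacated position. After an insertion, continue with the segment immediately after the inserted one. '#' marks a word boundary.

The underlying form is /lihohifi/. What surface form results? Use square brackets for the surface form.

[lehohivi]

A Pre-h Lowering: [lihohifi] → [lehohifi]
B Voicing Between Vowels: [lehohifi] → [lehohivi]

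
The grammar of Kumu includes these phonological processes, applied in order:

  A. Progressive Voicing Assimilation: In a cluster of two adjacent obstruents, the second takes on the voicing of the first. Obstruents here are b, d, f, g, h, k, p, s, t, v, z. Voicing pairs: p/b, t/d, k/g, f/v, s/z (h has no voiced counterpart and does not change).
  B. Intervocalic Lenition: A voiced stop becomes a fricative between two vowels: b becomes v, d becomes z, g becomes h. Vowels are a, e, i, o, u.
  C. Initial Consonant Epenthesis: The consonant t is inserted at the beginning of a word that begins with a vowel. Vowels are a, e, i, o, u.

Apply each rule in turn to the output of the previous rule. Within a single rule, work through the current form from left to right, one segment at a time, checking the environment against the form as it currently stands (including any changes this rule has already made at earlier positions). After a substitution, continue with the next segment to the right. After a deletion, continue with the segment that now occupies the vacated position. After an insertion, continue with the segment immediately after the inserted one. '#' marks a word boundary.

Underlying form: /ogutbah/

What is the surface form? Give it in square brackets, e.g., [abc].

[tohutpah]

A Progressive Voicing Assimilation: [ogutbah] → [ogutpah]
B Intervocalic Lenition: [ogutpah] → [ohutpah]
C Initial Consonant Epenthesis: [ohutpah] → [tohutpah]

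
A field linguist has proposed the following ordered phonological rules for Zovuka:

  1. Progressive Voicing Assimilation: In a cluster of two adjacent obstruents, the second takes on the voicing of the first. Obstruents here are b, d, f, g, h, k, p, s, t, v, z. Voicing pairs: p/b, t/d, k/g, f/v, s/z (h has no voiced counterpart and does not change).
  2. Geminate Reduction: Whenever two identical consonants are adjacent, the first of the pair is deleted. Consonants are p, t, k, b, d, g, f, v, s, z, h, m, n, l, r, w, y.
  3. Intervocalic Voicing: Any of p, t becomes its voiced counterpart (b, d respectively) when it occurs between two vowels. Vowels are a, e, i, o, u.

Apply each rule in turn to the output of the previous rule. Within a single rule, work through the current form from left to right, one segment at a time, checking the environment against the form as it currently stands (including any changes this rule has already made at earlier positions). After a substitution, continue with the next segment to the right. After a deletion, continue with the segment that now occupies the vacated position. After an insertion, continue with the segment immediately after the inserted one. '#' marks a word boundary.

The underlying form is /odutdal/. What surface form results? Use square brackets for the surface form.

[odudal]

1 Progressive Voicing Assimilation: [odutdal] → [oduttal]
2 Geminate Reduction: [oduttal] → [odutal]
3 Intervocalic Voicing: [odutal] → [odudal]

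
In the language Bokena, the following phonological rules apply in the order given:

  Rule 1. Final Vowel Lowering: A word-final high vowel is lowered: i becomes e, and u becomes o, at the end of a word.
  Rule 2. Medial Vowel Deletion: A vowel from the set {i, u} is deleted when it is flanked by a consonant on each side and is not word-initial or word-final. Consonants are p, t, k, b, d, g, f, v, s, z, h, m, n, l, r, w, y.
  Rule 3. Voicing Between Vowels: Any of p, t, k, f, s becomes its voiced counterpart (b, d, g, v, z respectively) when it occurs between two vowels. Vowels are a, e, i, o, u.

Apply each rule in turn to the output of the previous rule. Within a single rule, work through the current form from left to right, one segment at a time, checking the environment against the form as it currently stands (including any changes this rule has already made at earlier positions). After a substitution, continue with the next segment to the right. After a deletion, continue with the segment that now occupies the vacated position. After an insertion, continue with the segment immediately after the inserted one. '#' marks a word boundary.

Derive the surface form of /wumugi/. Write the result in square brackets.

Rule 1 Final Vowel Lowering: [wumugi] → [wumuge]
Rule 2 Medial Vowel Deletion: [wumuge] → [wmge]
Rule 3 Voicing Between Vowels: no change — [wmge]

[wmge]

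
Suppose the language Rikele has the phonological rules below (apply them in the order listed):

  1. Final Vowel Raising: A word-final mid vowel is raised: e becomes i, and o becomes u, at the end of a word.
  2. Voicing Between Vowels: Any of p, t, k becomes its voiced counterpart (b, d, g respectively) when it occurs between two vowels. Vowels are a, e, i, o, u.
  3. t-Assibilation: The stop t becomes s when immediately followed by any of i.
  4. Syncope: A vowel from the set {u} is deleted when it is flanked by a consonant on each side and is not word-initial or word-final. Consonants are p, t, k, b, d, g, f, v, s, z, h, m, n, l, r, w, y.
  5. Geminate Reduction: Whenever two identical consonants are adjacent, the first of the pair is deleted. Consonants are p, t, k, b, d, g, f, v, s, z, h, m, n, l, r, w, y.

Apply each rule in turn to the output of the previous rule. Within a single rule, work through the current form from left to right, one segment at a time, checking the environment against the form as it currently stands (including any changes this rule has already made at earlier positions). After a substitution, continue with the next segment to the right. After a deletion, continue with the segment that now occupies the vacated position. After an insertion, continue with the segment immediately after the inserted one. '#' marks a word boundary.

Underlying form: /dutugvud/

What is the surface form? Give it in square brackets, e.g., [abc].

[dgvd]

1 Final Vowel Raising: no change — [dutugvud]
2 Voicing Between Vowels: [dutugvud] → [dudugvud]
3 t-Assibilation: no change — [dudugvud]
4 Syncope: [dudugvud] → [ddgvd]
5 Geminate Reduction: [ddgvd] → [dgvd]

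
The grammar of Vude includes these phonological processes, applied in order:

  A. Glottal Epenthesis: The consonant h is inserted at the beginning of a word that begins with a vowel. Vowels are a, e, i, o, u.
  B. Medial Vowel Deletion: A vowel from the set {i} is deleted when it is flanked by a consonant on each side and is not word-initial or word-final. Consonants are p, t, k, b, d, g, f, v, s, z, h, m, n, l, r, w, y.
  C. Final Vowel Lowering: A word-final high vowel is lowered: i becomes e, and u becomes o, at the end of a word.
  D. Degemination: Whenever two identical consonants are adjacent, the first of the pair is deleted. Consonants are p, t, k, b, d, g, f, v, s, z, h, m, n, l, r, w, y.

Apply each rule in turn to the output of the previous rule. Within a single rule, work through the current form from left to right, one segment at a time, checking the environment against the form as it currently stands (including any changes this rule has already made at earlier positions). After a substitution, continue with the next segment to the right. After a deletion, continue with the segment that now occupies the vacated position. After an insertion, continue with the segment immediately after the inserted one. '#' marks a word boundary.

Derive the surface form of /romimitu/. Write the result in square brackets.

A Glottal Epenthesis: no change — [romimitu]
B Medial Vowel Deletion: [romimitu] → [rommtu]
C Final Vowel Lowering: [rommtu] → [rommto]
D Degemination: [rommto] → [romto]

[romto]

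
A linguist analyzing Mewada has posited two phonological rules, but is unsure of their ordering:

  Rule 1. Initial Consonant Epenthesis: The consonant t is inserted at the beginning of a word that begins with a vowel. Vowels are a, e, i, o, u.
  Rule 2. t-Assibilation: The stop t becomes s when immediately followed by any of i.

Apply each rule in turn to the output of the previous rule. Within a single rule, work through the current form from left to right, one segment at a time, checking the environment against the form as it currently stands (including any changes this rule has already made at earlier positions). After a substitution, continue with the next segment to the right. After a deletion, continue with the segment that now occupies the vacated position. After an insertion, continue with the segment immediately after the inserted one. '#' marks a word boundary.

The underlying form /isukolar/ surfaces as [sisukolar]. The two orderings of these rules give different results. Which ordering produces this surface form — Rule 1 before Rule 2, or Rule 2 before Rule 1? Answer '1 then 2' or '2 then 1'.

1 then 2

Order 1 then 2:
  1 Initial Consonant Epenthesis: [isukolar] → [tisukolar]
  2 t-Assibilation: [tisukolar] → [sisukolar]
  result: [sisukolar]
Order 2 then 1:
  2 t-Assibilation: no change — [isukolar]
  1 Initial Consonant Epenthesis: [isukolar] → [tisukolar]
  result: [tisukolar]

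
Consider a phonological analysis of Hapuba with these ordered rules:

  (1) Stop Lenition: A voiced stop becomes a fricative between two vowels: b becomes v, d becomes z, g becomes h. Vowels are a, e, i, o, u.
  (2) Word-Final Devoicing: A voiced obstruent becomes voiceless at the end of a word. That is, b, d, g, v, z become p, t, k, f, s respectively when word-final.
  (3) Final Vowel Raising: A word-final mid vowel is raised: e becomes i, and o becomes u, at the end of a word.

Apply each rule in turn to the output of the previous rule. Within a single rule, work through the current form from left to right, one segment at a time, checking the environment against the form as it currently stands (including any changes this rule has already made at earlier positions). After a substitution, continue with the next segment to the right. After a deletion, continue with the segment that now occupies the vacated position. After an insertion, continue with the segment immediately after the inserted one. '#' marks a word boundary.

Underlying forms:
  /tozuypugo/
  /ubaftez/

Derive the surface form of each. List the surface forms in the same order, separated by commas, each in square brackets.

[tozuypuhu], [uvaftes]

/tozuypugo/:
  (1) Stop Lenition: [tozuypugo] → [tozuypuho]
  (2) Word-Final Devoicing: no change — [tozuypuho]
  (3) Final Vowel Raising: [tozuypuho] → [tozuypuhu]
/ubaftez/:
  (1) Stop Lenition: [ubaftez] → [uvaftez]
  (2) Word-Final Devoicing: [uvaftez] → [uvaftes]
  (3) Final Vowel Raising: no change — [uvaftes]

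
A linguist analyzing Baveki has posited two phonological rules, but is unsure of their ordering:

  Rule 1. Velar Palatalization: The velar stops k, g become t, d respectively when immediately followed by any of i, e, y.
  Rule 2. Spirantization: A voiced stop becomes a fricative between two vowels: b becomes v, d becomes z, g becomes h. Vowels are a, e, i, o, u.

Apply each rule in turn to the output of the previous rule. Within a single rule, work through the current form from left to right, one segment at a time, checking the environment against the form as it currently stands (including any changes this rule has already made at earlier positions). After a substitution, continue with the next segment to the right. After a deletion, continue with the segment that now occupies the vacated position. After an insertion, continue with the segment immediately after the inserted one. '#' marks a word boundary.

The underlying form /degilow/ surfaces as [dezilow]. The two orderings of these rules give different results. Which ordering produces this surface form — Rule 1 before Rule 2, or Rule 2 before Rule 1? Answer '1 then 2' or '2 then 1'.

1 then 2

Order 1 then 2:
  1 Velar Palatalization: [degilow] → [dedilow]
  2 Spirantization: [dedilow] → [dezilow]
  result: [dezilow]
Order 2 then 1:
  2 Spirantization: [degilow] → [dehilow]
  1 Velar Palatalization: no change — [dehilow]
  result: [dehilow]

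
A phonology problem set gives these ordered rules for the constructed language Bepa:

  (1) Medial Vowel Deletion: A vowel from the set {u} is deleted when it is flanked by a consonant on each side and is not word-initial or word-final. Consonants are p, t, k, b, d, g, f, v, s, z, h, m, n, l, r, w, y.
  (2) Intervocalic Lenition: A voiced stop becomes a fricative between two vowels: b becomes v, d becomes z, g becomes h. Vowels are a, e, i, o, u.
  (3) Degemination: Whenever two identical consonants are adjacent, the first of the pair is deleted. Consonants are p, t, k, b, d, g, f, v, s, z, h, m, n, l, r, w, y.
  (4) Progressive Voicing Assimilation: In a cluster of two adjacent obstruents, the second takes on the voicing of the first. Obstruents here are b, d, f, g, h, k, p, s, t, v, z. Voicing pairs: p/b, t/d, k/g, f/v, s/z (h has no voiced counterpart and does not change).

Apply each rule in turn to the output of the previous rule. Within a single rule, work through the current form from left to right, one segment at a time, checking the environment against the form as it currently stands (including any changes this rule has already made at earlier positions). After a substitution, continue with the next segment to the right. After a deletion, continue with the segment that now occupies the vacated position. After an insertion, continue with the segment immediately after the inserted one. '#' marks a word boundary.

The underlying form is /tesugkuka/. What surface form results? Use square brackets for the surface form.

[teskka]

(1) Medial Vowel Deletion: [tesugkuka] → [tesgkka]
(2) Intervocalic Lenition: no change — [tesgkka]
(3) Degemination: [tesgkka] → [tesgka]
(4) Progressive Voicing Assimilation: [tesgka] → [teskka]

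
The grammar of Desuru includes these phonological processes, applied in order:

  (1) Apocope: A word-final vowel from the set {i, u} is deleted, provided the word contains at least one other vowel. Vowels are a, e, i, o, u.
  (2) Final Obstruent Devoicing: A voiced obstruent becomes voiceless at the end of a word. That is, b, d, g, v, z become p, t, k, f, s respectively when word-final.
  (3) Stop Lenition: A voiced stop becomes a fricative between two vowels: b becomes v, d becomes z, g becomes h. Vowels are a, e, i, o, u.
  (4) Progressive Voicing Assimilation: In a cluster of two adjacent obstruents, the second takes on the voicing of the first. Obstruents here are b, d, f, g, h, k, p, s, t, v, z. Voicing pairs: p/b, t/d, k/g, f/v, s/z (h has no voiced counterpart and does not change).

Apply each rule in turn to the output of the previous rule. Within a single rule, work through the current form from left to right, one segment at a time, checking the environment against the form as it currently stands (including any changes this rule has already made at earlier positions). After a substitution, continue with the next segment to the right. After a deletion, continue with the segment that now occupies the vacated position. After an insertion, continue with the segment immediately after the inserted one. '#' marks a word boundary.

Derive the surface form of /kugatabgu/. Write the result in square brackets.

(1) Apocope: [kugatabgu] → [kugatabg]
(2) Final Obstruent Devoicing: [kugatabg] → [kugatabk]
(3) Stop Lenition: [kugatabk] → [kuhatabk]
(4) Progressive Voicing Assimilation: [kuhatabk] → [kuhatabg]

[kuhatabg]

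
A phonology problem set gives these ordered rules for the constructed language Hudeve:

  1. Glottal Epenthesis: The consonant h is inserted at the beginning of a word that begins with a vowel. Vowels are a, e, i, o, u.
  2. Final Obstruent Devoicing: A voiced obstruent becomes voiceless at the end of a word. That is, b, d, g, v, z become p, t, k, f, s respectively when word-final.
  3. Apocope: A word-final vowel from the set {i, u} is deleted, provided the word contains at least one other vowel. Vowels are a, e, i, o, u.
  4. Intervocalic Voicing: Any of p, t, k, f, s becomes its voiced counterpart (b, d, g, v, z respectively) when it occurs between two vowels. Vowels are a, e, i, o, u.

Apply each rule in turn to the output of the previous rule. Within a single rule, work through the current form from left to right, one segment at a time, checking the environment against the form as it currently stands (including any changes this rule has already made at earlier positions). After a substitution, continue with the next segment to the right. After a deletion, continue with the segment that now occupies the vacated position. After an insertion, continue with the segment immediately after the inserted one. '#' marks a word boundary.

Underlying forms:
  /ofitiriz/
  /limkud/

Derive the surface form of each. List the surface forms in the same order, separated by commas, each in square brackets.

/ofitiriz/:
  1 Glottal Epenthesis: [ofitiriz] → [hofitiriz]
  2 Final Obstruent Devoicing: [hofitiriz] → [hofitiris]
  3 Apocope: no change — [hofitiris]
  4 Intervocalic Voicing: [hofitiris] → [hovidiris]
/limkud/:
  1 Glottal Epenthesis: no change — [limkud]
  2 Final Obstruent Devoicing: [limkud] → [limkut]
  3 Apocope: no change — [limkut]
  4 Intervocalic Voicing: no change — [limkut]

[hovidiris], [limkut]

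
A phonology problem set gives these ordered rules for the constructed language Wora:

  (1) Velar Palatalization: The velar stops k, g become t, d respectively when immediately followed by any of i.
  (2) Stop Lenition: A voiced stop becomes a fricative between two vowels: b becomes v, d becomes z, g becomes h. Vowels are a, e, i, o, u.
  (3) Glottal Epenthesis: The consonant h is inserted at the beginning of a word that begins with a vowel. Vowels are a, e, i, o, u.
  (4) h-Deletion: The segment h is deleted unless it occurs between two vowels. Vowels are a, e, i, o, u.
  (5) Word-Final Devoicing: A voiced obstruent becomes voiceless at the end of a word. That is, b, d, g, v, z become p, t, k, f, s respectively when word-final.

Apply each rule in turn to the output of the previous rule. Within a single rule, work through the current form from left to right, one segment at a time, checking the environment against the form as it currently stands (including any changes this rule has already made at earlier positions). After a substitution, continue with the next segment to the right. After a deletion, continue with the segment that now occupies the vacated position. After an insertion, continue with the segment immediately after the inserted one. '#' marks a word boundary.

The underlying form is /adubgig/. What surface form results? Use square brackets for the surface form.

[azubdik]

(1) Velar Palatalization: [adubgig] → [adubdig]
(2) Stop Lenition: [adubdig] → [azubdig]
(3) Glottal Epenthesis: [azubdig] → [hazubdig]
(4) h-Deletion: [hazubdig] → [azubdig]
(5) Word-Final Devoicing: [azubdig] → [azubdik]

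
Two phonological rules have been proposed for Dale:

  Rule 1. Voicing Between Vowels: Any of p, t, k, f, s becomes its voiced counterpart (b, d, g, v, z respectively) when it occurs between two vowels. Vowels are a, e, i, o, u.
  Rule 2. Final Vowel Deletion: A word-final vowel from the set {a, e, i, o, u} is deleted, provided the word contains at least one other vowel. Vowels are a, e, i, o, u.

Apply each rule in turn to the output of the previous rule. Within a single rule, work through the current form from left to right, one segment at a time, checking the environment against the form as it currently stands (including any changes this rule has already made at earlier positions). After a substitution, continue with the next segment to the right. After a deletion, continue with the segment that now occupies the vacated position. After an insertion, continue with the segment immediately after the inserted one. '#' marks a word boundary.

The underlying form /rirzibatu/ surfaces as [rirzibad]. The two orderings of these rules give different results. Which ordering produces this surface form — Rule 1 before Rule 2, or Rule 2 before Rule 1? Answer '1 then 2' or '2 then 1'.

1 then 2

Order 1 then 2:
  1 Voicing Between Vowels: [rirzibatu] → [rirzibadu]
  2 Final Vowel Deletion: [rirzibadu] → [rirzibad]
  result: [rirzibad]
Order 2 then 1:
  2 Final Vowel Deletion: [rirzibatu] → [rirzibat]
  1 Voicing Between Vowels: no change — [rirzibat]
  result: [rirzibat]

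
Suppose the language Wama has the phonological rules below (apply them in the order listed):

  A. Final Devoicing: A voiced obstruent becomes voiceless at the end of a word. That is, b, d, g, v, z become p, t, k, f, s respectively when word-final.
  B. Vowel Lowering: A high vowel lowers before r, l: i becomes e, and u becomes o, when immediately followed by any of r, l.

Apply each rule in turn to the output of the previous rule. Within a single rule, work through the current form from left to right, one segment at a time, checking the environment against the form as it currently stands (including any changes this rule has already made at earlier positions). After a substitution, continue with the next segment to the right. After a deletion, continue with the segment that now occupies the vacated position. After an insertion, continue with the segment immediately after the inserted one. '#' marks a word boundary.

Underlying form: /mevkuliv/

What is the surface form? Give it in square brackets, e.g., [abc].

[mevkolif]

A Final Devoicing: [mevkuliv] → [mevkulif]
B Vowel Lowering: [mevkulif] → [mevkolif]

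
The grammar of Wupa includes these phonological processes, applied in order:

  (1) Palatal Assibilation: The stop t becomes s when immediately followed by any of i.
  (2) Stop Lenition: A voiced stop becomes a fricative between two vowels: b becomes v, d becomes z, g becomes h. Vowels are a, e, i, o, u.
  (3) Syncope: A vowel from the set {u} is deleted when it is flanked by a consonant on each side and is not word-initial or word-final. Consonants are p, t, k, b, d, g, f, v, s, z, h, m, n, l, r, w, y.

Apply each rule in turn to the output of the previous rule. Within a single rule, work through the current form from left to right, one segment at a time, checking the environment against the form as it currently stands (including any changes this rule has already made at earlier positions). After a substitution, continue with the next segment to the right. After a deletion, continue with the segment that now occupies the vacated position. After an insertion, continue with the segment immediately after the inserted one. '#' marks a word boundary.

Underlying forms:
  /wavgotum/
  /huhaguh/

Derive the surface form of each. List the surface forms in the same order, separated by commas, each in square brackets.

/wavgotum/:
  (1) Palatal Assibilation: no change — [wavgotum]
  (2) Stop Lenition: no change — [wavgotum]
  (3) Syncope: [wavgotum] → [wavgotm]
/huhaguh/:
  (1) Palatal Assibilation: no change — [huhaguh]
  (2) Stop Lenition: [huhaguh] → [huhahuh]
  (3) Syncope: [huhahuh] → [hhahh]

[wavgotm], [hhahh]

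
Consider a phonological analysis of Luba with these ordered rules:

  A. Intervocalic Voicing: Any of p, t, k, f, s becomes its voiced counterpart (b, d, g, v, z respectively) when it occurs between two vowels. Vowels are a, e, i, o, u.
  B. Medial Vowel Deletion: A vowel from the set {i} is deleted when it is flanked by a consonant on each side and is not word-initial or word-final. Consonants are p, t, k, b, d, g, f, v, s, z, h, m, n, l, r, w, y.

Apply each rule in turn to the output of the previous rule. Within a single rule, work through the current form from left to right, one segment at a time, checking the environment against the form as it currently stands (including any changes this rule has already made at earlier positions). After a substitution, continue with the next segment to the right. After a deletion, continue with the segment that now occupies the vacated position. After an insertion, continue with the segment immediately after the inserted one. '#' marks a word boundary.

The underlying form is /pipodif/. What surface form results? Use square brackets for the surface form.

A Intervocalic Voicing: [pipodif] → [pibodif]
B Medial Vowel Deletion: [pibodif] → [pbodf]

[pbodf]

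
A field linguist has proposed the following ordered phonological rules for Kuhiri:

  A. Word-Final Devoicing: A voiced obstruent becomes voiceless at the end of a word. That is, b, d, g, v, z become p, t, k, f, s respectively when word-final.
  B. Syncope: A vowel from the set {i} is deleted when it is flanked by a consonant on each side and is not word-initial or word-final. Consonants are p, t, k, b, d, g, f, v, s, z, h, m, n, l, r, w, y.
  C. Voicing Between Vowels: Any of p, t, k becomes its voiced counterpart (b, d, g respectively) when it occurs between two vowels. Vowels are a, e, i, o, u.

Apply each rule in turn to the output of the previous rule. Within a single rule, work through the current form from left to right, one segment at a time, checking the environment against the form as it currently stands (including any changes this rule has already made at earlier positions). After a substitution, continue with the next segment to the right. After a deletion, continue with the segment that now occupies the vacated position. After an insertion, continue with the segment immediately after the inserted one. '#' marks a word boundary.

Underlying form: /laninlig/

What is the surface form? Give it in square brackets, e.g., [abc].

A Word-Final Devoicing: [laninlig] → [laninlik]
B Syncope: [laninlik] → [lannlk]
C Voicing Between Vowels: no change — [lannlk]

[lannlk]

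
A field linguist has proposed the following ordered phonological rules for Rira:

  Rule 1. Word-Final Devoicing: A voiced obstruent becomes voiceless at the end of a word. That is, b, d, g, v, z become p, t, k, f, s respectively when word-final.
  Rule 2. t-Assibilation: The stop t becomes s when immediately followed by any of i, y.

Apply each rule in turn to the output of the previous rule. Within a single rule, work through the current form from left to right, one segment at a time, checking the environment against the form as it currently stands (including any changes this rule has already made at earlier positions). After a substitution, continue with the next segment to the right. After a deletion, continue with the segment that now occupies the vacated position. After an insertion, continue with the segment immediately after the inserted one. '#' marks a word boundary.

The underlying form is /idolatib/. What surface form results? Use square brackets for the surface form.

Rule 1 Word-Final Devoicing: [idolatib] → [idolatip]
Rule 2 t-Assibilation: [idolatip] → [idolasip]

[idolasip]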